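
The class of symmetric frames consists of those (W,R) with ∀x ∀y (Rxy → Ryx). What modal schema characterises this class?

This is symmetry; the standard corresponding axiom is B: q → □◇q.
Suppose q→□◇q is valid. Take Rxy and set V(q)={x}. Then q at x, so □◇q at x, so ◇q at y, so some z with Ryz has q; z=x, i.e. Ryx.

q → □◇q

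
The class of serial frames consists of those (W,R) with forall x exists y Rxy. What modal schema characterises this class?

□q → ◇q

The condition is seriality. The D schema □q → ◇q defines it.
Suppose □q→◇q is valid. At any x set V(q)=W. Then □q at x, so ◇q at x, so x has a successor.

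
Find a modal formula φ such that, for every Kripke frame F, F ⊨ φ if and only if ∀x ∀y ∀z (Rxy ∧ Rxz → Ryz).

The condition is the Euclidean property. The 5 schema ◇q → □◇q defines it.

◇q → □◇q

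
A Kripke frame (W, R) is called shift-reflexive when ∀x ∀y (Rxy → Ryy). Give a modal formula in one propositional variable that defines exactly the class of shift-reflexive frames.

□(□s → s)

A defining formula is □(□s → s) (the T□ axiom).
Suppose □(□s→s) is valid. Take Rxy and set V(s)={w : Ryw}. Then at y, □s holds; since □(□s→s) at x, □s→s at y, so s at y, i.e. Ryy.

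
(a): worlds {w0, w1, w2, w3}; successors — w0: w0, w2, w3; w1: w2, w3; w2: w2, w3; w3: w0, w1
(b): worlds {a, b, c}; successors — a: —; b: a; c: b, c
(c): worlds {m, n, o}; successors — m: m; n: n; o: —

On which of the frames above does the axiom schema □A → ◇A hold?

Frame correspondent (Sahlqvist): ∀x ∃y Rxy — i.e. seriality.
(a): condition met.
(b): fails — world a has no successor.
(c): fails — world o has no successor.

(a)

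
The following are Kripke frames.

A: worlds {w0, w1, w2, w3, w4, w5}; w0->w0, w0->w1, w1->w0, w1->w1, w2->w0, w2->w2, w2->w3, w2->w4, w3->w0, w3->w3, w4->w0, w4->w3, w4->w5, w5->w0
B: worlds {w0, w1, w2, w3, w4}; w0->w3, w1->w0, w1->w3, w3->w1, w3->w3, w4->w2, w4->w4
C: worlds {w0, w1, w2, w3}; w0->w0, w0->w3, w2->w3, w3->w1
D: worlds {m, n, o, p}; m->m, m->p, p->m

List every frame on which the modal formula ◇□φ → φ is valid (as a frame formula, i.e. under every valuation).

D

Frame correspondent (Sahlqvist): ∀x ∀y (Rxy → Ryx) — i.e. symmetry.
A: fails — Rw2w4 but not Rw4w2.
B: fails — Rw1w0 but not Rw0w1.
C: fails — Rw3w1 but not Rw1w3.
D: ✓.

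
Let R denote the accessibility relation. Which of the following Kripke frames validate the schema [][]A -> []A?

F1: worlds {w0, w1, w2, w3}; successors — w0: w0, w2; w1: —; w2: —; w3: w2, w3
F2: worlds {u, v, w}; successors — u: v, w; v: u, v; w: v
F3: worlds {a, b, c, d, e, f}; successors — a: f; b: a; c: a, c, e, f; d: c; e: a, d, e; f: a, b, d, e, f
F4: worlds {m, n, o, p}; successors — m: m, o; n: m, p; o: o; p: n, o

Frame correspondent (Sahlqvist): forall x forall y (Rxy -> exists z (Rxz & Rzy)) — i.e. density.
F1: holds.
F2: fails — Ruw but no z with Ruz and Rzw.
F3: fails — Rba but no z with Rbz and Rza.
F4: fails — Rpn but no z with Rpz and Rzn.
Valid on: F1.

F1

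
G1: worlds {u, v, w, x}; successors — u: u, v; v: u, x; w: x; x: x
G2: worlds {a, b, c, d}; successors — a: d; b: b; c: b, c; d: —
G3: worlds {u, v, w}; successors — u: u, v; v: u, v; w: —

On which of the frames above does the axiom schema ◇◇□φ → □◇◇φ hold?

This is the axiom for a generalized confluence (Geach) condition; its first-order frame correspondent is ∀x ∀y ∀z ((xR²y ∧ xRz) → ∃w (yRw ∧ zR²w)).
G1: fails — vR²u, vRx but no t with uRt and xR²t.
G2: condition met.
G3: condition met.

G2, G3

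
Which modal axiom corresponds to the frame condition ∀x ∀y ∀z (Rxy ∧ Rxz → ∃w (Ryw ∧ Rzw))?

The condition is convergence. The .2 schema ◇□r → □◇r defines it.
Suppose ◇□r→□◇r is valid. Take Rxy, Rxz and set V(r)={w : Ryw}. Then □r at y so ◇□r at x, so □◇r at x, so ◇r at z, giving w with Rzw and Ryw.

◇□r → □◇r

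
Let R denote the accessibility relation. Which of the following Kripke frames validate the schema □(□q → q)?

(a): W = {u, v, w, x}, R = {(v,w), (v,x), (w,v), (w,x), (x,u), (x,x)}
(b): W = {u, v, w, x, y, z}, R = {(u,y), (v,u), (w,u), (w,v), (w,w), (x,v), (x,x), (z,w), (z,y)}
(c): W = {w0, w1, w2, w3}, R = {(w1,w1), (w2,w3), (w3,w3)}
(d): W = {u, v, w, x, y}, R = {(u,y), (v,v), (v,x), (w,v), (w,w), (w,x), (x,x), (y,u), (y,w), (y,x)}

This is the axiom for shift-reflexivity; its first-order frame correspondent is ∀x ∀y (Rxy → Ryy).
(a): fails — Rvw but not Rww.
(b): fails — Rwu but not Ruu.
(c): ✓.
(d): fails — Ruy but not Ryy.
Valid on: (c).

(c)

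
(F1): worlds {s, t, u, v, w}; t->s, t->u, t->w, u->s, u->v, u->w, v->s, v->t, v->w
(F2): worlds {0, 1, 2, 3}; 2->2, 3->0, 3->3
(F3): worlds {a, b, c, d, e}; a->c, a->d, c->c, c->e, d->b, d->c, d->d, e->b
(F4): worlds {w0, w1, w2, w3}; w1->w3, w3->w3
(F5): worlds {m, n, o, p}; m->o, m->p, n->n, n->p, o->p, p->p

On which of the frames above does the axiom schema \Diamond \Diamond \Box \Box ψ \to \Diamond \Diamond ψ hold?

This is the axiom for a generalized confluence (Geach) condition; its first-order frame correspondent is \forall x \forall y (x R^2 y \to \exists w (y R^2 w \wedge x R^2 w)).
(F1): fails — tR²s but no w* with sR²w* and tR²w*.
(F2): fails — 3R²0 but no w with 0R²w and 3R²w.
(F3): fails — aR²b but no w with bR²w and aR²w.
(F4): ✓.
(F5): ✓.

(F4), (F5)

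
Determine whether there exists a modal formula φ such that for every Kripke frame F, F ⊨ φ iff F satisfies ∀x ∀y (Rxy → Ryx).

This is a Sahlqvist condition; the B axiom q → □◇q defines it.
Suppose q→□◇q is valid. Take Rxy and set V(q)={x}. Then q at x, so □◇q at x, so ◇q at y, so some z with Ryz has q; z=x, i.e. Ryx.

Yes, by q → □◇q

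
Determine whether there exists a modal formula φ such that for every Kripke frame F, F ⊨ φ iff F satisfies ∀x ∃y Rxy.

The condition is seriality. A defining modal formula is □p → ◇p.
Suppose □p→◇p is valid. At any x set V(p)=W. Then □p at x, so ◇p at x, so x has a successor.

Yes — defined by □p → ◇p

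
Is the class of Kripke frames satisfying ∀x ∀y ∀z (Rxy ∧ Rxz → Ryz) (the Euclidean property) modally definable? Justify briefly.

Yes: it is the Euclidean property, defined by the 5 schema ◇q → □◇q.

Yes — defined by ◇q → □◇q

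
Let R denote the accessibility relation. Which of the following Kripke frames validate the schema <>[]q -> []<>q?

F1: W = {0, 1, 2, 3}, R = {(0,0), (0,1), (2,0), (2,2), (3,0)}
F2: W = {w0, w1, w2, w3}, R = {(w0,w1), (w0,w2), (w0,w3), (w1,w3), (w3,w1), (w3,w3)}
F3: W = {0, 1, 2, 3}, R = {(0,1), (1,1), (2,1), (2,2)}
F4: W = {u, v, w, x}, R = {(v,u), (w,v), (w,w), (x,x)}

F3

The schema corresponds to convergence: forall x forall y forall z (Rxy & Rxz -> exists w (Ryw & Rzw)).
F1: fails — R00 and R01 but 0 and 1 have no common successor.
F2: fails — Rw0w1 and Rw0w2 but w1 and w2 have no common successor.
F3: condition met.
F4: fails — Rvu and Rvu but u and u have no common successor.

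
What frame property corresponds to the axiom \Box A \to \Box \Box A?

Transitivity

Suppose □A→□□A is valid. Take Rxy, Ryz and set V(A)={w : Rxw}. Then □A at x, so □□A at x, so □A at y, so A at z, i.e. Rxz.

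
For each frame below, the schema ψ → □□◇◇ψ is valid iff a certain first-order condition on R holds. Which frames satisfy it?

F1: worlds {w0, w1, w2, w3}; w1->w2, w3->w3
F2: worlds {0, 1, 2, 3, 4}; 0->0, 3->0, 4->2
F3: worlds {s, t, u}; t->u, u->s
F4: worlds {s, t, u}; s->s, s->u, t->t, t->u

F1

The schema corresponds to a generalized confluence (Geach) condition: ∀x ∀z (xR²z → ∃w (x = w ∧ zR²w)).
F1: condition met.
F2: fails — 3R²0 but no w with 3=w and 0R²w.
F3: fails — tR²s but no w with t=w and sR²w.
F4: fails — sR²u but no w with s=w and uR²w.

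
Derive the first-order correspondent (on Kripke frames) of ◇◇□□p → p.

∀x ∀y (xR²y → ∃w (yR²w ∧ x = w))

This is a Sahlqvist (Geach-type) schema ◇^2□^2p → □^0◇^0p.
Minimal-valuation argument: fix x; take any y with xR^2y and any z with xR^0z. Set V(p) to the set of worlds R-reachable from y in exactly 2 steps. Then □^2p holds at y, so the antecedent holds at x; validity forces ◇^0p at z, giving a w with zR^0w and yR^2w.
First-order correspondent: ∀x ∀y (xR²y → ∃w (yR²w ∧ x = w)).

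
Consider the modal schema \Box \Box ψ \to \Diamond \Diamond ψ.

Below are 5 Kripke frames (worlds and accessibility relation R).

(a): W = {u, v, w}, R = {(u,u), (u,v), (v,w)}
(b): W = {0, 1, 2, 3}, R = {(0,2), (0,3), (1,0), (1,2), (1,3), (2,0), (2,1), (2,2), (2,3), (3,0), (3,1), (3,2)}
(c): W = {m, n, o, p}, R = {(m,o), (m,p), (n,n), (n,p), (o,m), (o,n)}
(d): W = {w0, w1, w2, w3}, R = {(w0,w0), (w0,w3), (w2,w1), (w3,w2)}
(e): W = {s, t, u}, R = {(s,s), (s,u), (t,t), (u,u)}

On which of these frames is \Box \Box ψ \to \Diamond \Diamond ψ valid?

The schema corresponds to a generalized confluence (Geach) condition: \forall x \exists w (x R^2 w \wedge x R^2 w).
(a): fails — at v but no t with vR²t and vR²t.
(b): ✓.
(c): fails — at p but no w with pR²w and pR²w.
(d): fails — at w1 but no w with w1R²w and w1R²w.
(e): ✓.
Valid on: (b), (e).

(b), (e)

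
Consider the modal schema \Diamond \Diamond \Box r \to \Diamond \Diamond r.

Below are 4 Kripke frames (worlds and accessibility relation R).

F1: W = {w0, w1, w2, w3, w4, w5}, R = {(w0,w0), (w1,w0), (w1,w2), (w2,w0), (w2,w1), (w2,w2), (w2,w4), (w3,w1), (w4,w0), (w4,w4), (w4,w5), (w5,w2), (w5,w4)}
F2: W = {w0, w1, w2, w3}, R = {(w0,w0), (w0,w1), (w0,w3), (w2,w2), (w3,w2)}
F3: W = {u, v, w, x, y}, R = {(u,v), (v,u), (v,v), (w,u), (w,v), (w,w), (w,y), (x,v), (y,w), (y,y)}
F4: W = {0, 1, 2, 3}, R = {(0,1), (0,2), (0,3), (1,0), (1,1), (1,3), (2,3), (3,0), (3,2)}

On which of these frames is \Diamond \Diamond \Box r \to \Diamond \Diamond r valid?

F1, F3

The schema corresponds to a generalized confluence (Geach) condition: \forall x \forall y (x R^2 y \to \exists w (yRw \wedge x R^2 w)).
F1: ✓.
F2: fails — w0R²w1 but no w with w1Rw and w0R²w.
F3: ✓.
F4: fails — 2R²2 but no w with 2Rw and 2R²w.
Valid on: F1, F3.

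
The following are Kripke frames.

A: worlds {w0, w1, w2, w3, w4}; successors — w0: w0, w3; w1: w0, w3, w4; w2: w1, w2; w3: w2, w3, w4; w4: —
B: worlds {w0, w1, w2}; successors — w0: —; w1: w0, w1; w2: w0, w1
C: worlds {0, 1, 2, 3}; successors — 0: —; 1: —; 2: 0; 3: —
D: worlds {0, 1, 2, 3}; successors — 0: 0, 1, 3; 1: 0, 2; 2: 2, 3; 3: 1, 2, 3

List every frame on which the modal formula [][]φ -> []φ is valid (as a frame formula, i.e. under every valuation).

A, B, D

The schema corresponds to density: forall x forall y (Rxy -> exists z (Rxz & Rzy)).
A: holds.
B: holds.
C: fails — R20 but no z with R2z and Rz0.
D: holds.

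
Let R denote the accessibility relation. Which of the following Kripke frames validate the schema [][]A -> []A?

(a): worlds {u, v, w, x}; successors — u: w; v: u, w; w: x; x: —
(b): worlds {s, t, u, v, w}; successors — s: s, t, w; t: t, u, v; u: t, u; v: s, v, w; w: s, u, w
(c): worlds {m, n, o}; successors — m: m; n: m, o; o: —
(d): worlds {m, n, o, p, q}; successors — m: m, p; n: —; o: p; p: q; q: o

(b)

Frame correspondent (Sahlqvist): forall x forall y (Rxy -> exists z (Rxz & Rzy)) — i.e. density.
(a): fails — Rvu but no z with Rvz and Rzu.
(b): holds.
(c): fails — Rno but no z with Rnz and Rzo.
(d): fails — Rop but no z with Roz and Rzp.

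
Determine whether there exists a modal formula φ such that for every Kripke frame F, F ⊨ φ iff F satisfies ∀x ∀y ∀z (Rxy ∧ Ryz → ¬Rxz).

No — not modally definable

Modal frame validity is preserved under surjective bounded morphisms.
The 7-cycle (worlds s,t,u,v,w,x,y with s→t→u→v→w→x→y→s) is intransitive. Mapping every world to a single reflexive point • is a surjective bounded morphism; the reflexive point is not intransitive (R••∧R•• but R••).
So the class is not modally definable.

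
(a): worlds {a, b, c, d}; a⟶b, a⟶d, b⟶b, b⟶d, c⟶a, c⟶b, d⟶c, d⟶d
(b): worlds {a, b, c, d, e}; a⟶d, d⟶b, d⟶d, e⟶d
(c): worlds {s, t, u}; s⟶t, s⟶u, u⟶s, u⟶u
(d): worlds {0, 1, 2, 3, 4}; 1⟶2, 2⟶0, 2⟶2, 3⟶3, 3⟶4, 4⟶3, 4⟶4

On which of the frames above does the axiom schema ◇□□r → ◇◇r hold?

(a)

Frame correspondent (Sahlqvist): ∀x ∀y (xRy → ∃w (yR²w ∧ xR²w)) — i.e. a generalized confluence (Geach) condition.
(a): holds.
(b): fails — dRb but no w with bR²w and dR²w.
(c): fails — sRt but no w with tR²w and sR²w.
(d): fails — 2R0 but no w with 0R²w and 2R²w.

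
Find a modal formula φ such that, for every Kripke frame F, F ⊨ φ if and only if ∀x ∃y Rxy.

This is seriality; the standard corresponding axiom is D: □s → ◇s.
Suppose □s→◇s is valid. At any x set V(s)=W. Then □s at x, so ◇s at x, so x has a successor.

□s → ◇s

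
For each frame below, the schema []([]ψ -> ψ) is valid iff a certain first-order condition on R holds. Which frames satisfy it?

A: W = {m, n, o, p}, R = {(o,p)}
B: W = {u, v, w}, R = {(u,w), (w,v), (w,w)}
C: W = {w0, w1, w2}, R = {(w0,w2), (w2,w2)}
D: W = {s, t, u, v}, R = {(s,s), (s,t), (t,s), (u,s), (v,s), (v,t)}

Frame correspondent (Sahlqvist): forall x forall y (Rxy -> Ryy) — i.e. shift-reflexivity.
A: fails — Rop but not Rpp.
B: fails — Rwv but not Rvv.
C: condition met.
D: fails — Rvt but not Rtt.

C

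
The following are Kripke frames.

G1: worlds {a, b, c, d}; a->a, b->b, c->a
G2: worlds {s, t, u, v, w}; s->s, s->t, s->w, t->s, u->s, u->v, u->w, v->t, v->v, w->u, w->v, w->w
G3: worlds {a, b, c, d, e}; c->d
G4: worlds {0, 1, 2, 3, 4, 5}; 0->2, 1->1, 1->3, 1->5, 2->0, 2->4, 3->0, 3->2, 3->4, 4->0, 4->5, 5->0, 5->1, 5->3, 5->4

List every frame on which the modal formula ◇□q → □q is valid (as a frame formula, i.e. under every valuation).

G1

Frame correspondent (Sahlqvist): ∀x ∀y ∀z (Rxy ∧ Rxz → Ryz) — i.e. the Euclidean property.
G1: condition met.
G2: fails — Rsw and Rss but not Rws.
G3: fails — Rcd and Rcd but not Rdd.
G4: fails — R02 and R02 but not R22.
Valid on: G1.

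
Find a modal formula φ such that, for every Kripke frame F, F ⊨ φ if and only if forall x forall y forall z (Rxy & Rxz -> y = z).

This is partial functionality; the standard corresponding axiom is CD: ◇r → □r.
Suppose ◇r→□r is valid. Take Rxy, Rxz and set V(r)={y}. Then ◇r at x, so □r at x, so r at z, i.e. z=y.

◇r → □r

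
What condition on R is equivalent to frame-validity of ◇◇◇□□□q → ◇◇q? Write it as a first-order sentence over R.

This is a Sahlqvist (Geach-type) schema ◇^3□^3q → □^0◇^2q.
Minimal-valuation argument: fix x; take any y with xR^3y and any z with xR^0z. Set V(q) to the set of worlds R-reachable from y in exactly 3 steps. Then □^3q holds at y, so the antecedent holds at x; validity forces ◇^2q at z, giving a w with zR^2w and yR^3w.
First-order correspondent: ∀x ∀y (xR³y → ∃w (yR³w ∧ xR²w)).

∀x ∀y (xR³y → ∃w (yR³w ∧ xR²w))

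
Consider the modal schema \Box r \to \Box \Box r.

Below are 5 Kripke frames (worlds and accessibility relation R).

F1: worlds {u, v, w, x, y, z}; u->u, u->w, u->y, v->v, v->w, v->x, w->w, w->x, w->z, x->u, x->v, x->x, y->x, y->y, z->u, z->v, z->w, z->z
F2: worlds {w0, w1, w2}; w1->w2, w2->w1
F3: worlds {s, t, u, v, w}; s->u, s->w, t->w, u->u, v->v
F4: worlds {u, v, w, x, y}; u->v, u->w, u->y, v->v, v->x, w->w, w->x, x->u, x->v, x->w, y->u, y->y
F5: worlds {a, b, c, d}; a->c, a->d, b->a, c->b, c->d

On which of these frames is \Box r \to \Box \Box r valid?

F3

Frame correspondent (Sahlqvist): \forall x \forall y \forall z (Rxy \wedge Ryz \to Rxz) — i.e. transitivity.
F1: fails — Ryx and Rxu but not Ryu.
F2: fails — Rw1w2 and Rw2w1 but not Rw1w1.
F3: holds.
F4: fails — Ruv and Rvx but not Rux.
F5: fails — Rba and Rac but not Rbc.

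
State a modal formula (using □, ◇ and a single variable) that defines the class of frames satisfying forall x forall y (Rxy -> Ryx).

The condition is symmetry. The B schema q → □◇q defines it.

q → □◇q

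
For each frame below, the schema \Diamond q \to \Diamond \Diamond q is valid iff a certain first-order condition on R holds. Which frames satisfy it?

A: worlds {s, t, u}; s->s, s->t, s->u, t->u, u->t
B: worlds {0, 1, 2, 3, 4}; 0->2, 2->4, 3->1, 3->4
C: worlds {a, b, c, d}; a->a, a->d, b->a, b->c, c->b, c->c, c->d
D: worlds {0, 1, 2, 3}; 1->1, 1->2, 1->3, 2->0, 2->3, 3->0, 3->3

This is the axiom for a generalized confluence (Geach) condition; its first-order frame correspondent is \forall x \forall y (xRy \to \exists w (y = w \wedge x R^2 w)).
A: fails — tRu but no w with u=w and tR²w.
B: fails — 0R2 but no w with 2=w and 0R²w.
C: condition met.
D: condition met.

C, D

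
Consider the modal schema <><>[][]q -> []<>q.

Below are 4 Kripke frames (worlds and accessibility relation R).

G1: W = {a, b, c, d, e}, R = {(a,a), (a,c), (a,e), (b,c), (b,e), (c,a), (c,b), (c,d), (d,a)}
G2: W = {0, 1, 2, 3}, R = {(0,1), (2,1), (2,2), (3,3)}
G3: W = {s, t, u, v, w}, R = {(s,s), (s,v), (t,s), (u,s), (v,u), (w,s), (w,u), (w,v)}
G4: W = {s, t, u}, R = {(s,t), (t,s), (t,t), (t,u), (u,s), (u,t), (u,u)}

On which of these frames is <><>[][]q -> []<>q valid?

G4

This is the axiom for a generalized confluence (Geach) condition; its first-order frame correspondent is forall x forall y forall z ((x R^2 y & xRz) -> exists w (y R^2 w & zRw)).
G1: fails — aR²a, aRe but no w with aR²w and eRw.
G2: fails — 2R²1, 2R1 but no w with 1R²w and 1Rw.
G3: fails — sR²u, sRv but no w* with uR²w* and vRw*.
G4: condition met.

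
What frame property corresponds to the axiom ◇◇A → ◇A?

This schema is equivalent to the 4 axiom □A → □□A.
Its frame correspondent is transitivity — ∀x ∀y ∀z (Rxy ∧ Ryz → Rxz).

transitivity: ∀x ∀y ∀z (Rxy ∧ Ryz → Rxz)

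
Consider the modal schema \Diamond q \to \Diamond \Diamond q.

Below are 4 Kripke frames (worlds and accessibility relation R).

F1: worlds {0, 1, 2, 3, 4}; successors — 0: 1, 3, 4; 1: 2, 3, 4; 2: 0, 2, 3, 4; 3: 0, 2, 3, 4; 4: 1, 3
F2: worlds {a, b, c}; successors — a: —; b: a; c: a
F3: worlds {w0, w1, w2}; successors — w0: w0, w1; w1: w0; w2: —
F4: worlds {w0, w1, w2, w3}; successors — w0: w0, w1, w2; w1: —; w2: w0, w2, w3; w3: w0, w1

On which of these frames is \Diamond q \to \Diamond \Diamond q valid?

This is the axiom for a generalized confluence (Geach) condition; its first-order frame correspondent is \forall x \forall y (xRy \to \exists w (y = w \wedge x R^2 w)).
F1: fails — 4R1 but no w with 1=w and 4R²w.
F2: fails — bRa but no w with a=w and bR²w.
F3: ✓.
F4: ✓.
Valid on: F3, F4.

F3, F4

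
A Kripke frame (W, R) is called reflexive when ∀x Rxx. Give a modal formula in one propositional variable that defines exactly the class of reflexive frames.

□q → q

The condition is reflexivity. The T schema □q → q defines it.
Suppose □q→q is valid. At any x set V(q)={w : Rxw}. Then □q holds at x, so q holds at x, i.e. Rxx.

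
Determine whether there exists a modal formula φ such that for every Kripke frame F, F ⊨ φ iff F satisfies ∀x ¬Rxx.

No

Modal frame validity is preserved under surjective bounded morphisms.
The 4-cycle (worlds 0,1,2,3 with 0→1→2→3→0) is irreflexive, and the map sending every world to a single reflexive point • is a surjective bounded morphism (forth: every edge maps to (•,•); back: every world has a successor). So any modal formula valid on the 4-cycle is also valid on the reflexive point, which is not irreflexive.
So the class is not modally definable.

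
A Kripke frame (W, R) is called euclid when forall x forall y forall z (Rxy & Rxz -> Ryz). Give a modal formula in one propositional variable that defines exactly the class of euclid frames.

This is the Euclidean property; the standard corresponding axiom is 5: ◇s → □◇s.
Suppose ◇s→□◇s is valid. Take Rxy, Rxz and set V(s)={y}. Then ◇s at x, so □◇s at x, so ◇s at z, so some w with Rzw has s; w=y, i.e. Rzy. By symmetry of the argument, Ryz.

◇s → □◇s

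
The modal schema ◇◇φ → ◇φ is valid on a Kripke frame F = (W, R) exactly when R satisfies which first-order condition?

transitivity

Replacing φ by ¬φ and contraposing gives the equivalent schema □φ → □□φ.
Suppose □φ→□□φ is valid. Take Rxy, Ryz and set V(φ)={w : Rxw}. Then □φ at x, so □□φ at x, so □φ at y, so φ at z, i.e. Rxz.
Conversely, any frame satisfying ∀x ∀y ∀z (Rxy ∧ Ryz → Rxz) validates the schema.
Frame condition: ∀x ∀y ∀z (Rxy ∧ Ryz → Rxz).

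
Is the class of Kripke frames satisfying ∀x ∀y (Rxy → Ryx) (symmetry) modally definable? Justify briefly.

The condition is symmetry. A defining modal formula is r → □◇r.
Suppose r→□◇r is valid. Take Rxy and set V(r)={x}. Then r at x, so □◇r at x, so ◇r at y, so some z with Ryz has r; z=x, i.e. Ryx.

Definable; r → □◇r defines it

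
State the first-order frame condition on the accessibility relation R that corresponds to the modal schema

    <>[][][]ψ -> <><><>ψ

forall x forall y (xRy -> exists w (y R^3 w & x R^3 w))

This is a Sahlqvist (Geach-type) schema ◇^1□^3ψ → □^0◇^3ψ.
First-order correspondent: forall x forall y (xRy -> exists w (y R^3 w & x R^3 w)).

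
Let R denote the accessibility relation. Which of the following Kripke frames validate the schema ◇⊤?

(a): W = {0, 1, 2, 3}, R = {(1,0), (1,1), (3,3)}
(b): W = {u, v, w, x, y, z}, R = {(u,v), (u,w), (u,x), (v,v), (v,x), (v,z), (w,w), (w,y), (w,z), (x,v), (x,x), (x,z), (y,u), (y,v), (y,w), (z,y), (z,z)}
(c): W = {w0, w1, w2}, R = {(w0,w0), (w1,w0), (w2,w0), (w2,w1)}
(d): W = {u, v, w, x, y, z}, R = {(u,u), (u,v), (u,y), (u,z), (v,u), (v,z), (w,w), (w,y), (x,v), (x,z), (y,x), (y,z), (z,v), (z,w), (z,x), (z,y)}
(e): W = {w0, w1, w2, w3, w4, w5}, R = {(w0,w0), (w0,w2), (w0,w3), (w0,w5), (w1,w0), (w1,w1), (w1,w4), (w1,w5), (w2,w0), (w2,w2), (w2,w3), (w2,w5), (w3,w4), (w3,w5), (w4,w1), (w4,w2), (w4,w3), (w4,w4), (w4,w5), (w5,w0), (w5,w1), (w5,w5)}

(b), (c), (d), (e)

The schema corresponds to seriality: ∀x ∃y Rxy.
(a): fails — world 0 has no successor.
(b): condition met.
(c): condition met.
(d): condition met.
(e): condition met.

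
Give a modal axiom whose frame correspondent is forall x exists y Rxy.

The condition is seriality. The D schema □q → ◇q defines it.

□q → ◇q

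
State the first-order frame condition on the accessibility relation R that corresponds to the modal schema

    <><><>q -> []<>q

This is a Sahlqvist (Geach-type) schema ◇^3□^0q → □^1◇^1q.
Minimal-valuation argument: fix x; take any y with xR^3y and any z with xR^1z. Set V(q) to the set of worlds R-reachable from y in exactly 0 steps. Then □^0q holds at y, so the antecedent holds at x; validity forces ◇^1q at z, giving a w with zR^1w and yR^0w.
First-order correspondent: forall x forall y forall z ((x R^3 y & xRz) -> exists w (y = w & zRw)).

forall x forall y forall z ((x R^3 y & xRz) -> exists w (y = w & zRw))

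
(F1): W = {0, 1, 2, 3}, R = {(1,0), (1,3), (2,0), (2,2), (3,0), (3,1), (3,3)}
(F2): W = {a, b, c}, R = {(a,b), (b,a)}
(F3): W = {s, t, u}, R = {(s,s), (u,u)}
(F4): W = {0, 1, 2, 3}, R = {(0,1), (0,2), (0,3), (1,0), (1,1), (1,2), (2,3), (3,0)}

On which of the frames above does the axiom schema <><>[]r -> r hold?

(F3)

Frame correspondent (Sahlqvist): forall x forall y (x R^2 y -> exists w (yRw & x = w)) — i.e. a generalized confluence (Geach) condition.
(F1): fails — 1R²0 but no w with 0Rw and 1=w.
(F2): fails — aR²a but no w with aRw and a=w.
(F3): condition met.
(F4): fails — 0R²0 but no w with 0Rw and 0=w.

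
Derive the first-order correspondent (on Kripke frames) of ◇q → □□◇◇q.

∀x ∀y ∀z ((xRy ∧ xR²z) → ∃w (y = w ∧ zR²w))

This is a Sahlqvist (Geach-type) schema ◇^1□^0q → □^2◇^2q.
Minimal-valuation argument: fix x; take any y with xR^1y and any z with xR^2z. Set V(q) to the set of worlds R-reachable from y in exactly 0 steps. Then □^0q holds at y, so the antecedent holds at x; validity forces ◇^2q at z, giving a w with zR^2w and yR^0w.
First-order correspondent: ∀x ∀y ∀z ((xRy ∧ xR²z) → ∃w (y = w ∧ zR²w)).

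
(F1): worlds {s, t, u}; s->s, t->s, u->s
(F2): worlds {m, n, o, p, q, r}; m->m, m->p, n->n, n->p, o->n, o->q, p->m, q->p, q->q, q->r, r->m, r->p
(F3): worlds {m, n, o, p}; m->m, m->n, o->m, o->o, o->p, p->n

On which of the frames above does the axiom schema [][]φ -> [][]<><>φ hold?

The schema corresponds to a generalized confluence (Geach) condition: forall x forall z (x R^2 z -> exists w (x R^2 w & z R^2 w)).
(F1): holds.
(F2): holds.
(F3): fails — mR²n but no w with mR²w and nR²w.
Valid on: (F1), (F2).

(F1), (F2)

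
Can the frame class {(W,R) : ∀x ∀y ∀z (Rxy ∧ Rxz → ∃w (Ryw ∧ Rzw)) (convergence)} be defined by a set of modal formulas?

Yes, by ◇□p → □◇p

The condition is convergence. A defining modal formula is ◇□p → □◇p.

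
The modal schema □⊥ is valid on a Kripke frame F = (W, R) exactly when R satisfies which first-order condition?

□⊥ is valid iff no world has any successor (otherwise □⊥ fails at any world with one).
The converse is a direct semantic check.
Frame condition: ∀x ∀y ¬Rxy.

emptiness of R: ∀x ∀y ¬Rxy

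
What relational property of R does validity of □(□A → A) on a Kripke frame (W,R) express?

shift-reflexivity

This is the T□ axiom.
Its frame correspondent is shift-reflexivity — ∀x ∀y (Rxy → Ryy).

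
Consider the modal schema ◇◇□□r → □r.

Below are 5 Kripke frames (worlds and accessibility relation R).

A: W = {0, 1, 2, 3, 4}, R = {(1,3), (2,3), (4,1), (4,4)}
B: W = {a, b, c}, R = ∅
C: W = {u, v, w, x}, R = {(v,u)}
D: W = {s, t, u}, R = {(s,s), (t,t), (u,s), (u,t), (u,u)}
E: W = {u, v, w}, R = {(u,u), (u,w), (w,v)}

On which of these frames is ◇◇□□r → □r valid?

B, C

Frame correspondent (Sahlqvist): ∀x ∀y ∀z ((xR²y ∧ xRz) → ∃w (yR²w ∧ z = w)) — i.e. a generalized confluence (Geach) condition.
A: fails — 4R²1, 4R1 but no w with 1R²w and 1=w.
B: condition met.
C: condition met.
D: fails — uR²s, uRt but no w with sR²w and t=w.
E: fails — uR²v, uRu but no t with vR²t and u=t.
Valid on: B, C.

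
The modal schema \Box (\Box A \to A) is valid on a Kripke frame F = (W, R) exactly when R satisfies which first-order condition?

This is the T□ axiom.
It corresponds to shift-reflexivity: \forall x \forall y (Rxy \to Ryy).

shift-reflexivity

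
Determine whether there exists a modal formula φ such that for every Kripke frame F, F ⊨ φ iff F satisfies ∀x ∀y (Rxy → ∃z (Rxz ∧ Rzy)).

Yes — defined by □□p → □p

Yes: it is density, defined by the C4 schema □□p → □p.
Suppose □□p→□p is valid. Take Rxy and set V(p)={w : xR²w}. Then □□p at x, so □p at x, so p at y, i.e. ∃z(Rxz∧Rzy).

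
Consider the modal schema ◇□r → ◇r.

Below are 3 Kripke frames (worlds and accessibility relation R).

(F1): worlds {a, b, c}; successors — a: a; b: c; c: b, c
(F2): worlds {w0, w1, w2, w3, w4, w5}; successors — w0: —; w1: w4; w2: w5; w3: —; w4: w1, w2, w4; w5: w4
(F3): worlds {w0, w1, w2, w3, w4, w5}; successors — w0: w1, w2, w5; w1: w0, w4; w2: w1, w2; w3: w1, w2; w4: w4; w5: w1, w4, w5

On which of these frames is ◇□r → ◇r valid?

The schema corresponds to a generalized confluence (Geach) condition: ∀x ∀y (xRy → ∃w (yRw ∧ xRw)).
(F1): holds.
(F2): fails — w2Rw5 but no w with w5Rw and w2Rw.
(F3): fails — w0Rw1 but no w with w1Rw and w0Rw.
Valid on: (F1).

(F1)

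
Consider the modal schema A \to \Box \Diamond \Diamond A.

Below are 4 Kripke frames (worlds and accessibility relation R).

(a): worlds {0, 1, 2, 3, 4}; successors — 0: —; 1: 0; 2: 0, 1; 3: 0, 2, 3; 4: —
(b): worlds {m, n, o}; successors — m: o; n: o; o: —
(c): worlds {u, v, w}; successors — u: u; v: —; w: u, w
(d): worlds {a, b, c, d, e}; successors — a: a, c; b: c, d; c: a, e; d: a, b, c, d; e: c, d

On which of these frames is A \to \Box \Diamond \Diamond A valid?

The schema corresponds to a generalized confluence (Geach) condition: \forall x \forall z (xRz \to \exists w (x = w \wedge z R^2 w)).
(a): fails — 1R0 but no w with 1=w and 0R²w.
(b): fails — mRo but no w with m=w and oR²w.
(c): fails — wRu but no t with w=t and uR²t.
(d): fails — bRc but no w with b=w and cR²w.
Valid on no frame.

none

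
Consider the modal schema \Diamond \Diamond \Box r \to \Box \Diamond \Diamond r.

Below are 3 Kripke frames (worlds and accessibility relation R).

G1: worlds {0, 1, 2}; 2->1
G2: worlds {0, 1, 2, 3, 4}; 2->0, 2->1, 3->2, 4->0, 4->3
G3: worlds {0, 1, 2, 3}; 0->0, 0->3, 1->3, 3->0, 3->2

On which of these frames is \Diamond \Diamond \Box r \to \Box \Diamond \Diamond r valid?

This is the axiom for a generalized confluence (Geach) condition; its first-order frame correspondent is \forall x \forall y \forall z ((x R^2 y \wedge xRz) \to \exists w (yRw \wedge z R^2 w)).
G1: satisfies the condition.
G2: fails — 3R²0, 3R2 but no w with 0Rw and 2R²w.
G3: fails — 0R²2, 0R0 but no w with 2Rw and 0R²w.
Valid on: G1.

G1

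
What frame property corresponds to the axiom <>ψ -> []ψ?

Suppose ◇ψ→□ψ is valid. Take Rxy, Rxz and set V(ψ)={y}. Then ◇ψ at x, so □ψ at x, so ψ at z, i.e. z=y.

Partial functionality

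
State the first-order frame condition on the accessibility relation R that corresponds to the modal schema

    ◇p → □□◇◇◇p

∀x ∀y ∀z ((xRy ∧ xR²z) → ∃w (y = w ∧ zR³w))

This is a Sahlqvist (Geach-type) schema ◇^1□^0p → □^2◇^3p.
Minimal-valuation argument: fix x; take any y with xR^1y and any z with xR^2z. Set V(p) to the set of worlds R-reachable from y in exactly 0 steps. Then □^0p holds at y, so the antecedent holds at x; validity forces ◇^3p at z, giving a w with zR^3w and yR^0w.
First-order correspondent: ∀x ∀y ∀z ((xRy ∧ xR²z) → ∃w (y = w ∧ zR³w)).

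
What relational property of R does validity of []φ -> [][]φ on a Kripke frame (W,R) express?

Transitivity

Suppose □φ→□□φ is valid. Take Rxy, Ryz and set V(φ)={w : Rxw}. Then □φ at x, so □□φ at x, so □φ at y, so φ at z, i.e. Rxz.
The converse is a direct semantic check.
Frame condition: forall x forall y forall z (Rxy & Ryz -> Rxz).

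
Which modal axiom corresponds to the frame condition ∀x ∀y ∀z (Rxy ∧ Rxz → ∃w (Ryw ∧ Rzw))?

◇□s → □◇s

This is convergence; the standard corresponding axiom is .2: ◇□s → □◇s.
Suppose ◇□s→□◇s is valid. Take Rxy, Rxz and set V(s)={w : Ryw}. Then □s at y so ◇□s at x, so □◇s at x, so ◇s at z, giving w with Rzw and Ryw.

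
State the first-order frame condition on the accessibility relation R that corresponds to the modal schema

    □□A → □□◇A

∀x ∀z (xR²z → ∃w (xR²w ∧ zRw))

This is a Sahlqvist (Geach-type) schema ◇^0□^2A → □^2◇^1A.
First-order correspondent: ∀x ∀z (xR²z → ∃w (xR²w ∧ zRw)).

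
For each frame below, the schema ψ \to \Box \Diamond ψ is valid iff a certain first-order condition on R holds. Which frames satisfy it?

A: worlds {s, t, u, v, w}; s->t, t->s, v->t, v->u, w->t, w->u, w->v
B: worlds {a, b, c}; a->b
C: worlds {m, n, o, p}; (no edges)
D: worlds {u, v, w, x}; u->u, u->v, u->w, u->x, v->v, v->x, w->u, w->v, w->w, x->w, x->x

The schema corresponds to symmetry: \forall x \forall y (Rxy \to Ryx).
A: fails — Rwt but not Rtw.
B: fails — Rab but not Rba.
C: ✓.
D: fails — Ruv but not Rvu.

C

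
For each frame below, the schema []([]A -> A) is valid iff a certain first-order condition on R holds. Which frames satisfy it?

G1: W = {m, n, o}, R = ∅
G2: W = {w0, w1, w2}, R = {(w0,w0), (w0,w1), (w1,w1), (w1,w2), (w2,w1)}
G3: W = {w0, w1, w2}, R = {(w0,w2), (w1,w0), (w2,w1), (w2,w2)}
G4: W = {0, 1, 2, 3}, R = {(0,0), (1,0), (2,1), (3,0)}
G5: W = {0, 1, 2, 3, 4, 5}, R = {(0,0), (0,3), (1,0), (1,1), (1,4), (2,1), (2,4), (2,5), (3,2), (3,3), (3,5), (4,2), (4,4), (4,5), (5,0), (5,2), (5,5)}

Frame correspondent (Sahlqvist): forall x forall y (Rxy -> Ryy) — i.e. shift-reflexivity.
G1: condition met.
G2: fails — Rw1w2 but not Rw2w2.
G3: fails — Rw1w0 but not Rw0w0.
G4: fails — R21 but not R11.
G5: fails — R32 but not R22.
Valid on: G1.

G1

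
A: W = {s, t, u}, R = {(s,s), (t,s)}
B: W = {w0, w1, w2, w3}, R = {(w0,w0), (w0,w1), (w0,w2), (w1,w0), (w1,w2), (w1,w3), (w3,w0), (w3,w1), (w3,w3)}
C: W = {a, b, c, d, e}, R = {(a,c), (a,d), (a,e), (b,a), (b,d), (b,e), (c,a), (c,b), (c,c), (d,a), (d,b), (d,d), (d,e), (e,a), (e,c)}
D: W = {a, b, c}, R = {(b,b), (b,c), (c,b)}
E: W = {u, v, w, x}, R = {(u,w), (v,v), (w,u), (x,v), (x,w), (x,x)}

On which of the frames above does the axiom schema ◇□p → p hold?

This is the axiom for a generalized confluence (Geach) condition; its first-order frame correspondent is ∀x ∀y (xRy → ∃w (yRw ∧ x = w)).
A: fails — tRs but no w with sRw and t=w.
B: fails — w0Rw2 but no w with w2Rw and w0=w.
C: fails — bRa but no w with aRw and b=w.
D: satisfies the condition.
E: fails — xRv but no t with vRt and x=t.
Valid on: D.

D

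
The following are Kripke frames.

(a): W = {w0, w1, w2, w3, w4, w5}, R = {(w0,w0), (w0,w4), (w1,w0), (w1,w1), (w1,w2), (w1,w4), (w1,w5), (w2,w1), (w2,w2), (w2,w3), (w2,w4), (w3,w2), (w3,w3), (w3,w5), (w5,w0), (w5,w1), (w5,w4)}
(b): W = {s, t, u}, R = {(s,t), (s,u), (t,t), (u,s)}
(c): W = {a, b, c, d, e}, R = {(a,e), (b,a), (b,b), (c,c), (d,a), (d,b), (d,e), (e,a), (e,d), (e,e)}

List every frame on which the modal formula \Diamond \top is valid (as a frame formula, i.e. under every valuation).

This is the axiom for seriality; its first-order frame correspondent is \forall x \exists y Rxy.
(a): fails — world w4 has no successor.
(b): ✓.
(c): ✓.

(b), (c)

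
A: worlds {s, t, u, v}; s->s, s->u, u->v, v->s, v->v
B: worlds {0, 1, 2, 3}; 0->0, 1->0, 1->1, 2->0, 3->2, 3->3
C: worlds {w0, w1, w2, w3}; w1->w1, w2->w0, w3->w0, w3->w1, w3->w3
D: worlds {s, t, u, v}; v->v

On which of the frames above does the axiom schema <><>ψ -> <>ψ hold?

C, D

This is the axiom for transitivity; its first-order frame correspondent is forall x forall y forall z (Rxy & Ryz -> Rxz).
A: fails — Ruv and Rvs but not Rus.
B: fails — R32 and R20 but not R30.
C: condition met.
D: condition met.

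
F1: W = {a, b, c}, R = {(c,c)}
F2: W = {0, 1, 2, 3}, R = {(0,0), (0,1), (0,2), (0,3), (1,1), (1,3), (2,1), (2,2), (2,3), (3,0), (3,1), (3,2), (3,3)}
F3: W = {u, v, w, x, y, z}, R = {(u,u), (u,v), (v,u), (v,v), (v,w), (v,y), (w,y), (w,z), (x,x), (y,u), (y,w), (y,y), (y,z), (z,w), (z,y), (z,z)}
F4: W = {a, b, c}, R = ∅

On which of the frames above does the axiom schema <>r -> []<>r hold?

Frame correspondent (Sahlqvist): forall x forall y forall z (Rxy & Rxz -> Ryz) — i.e. the Euclidean property.
F1: satisfies the condition.
F2: fails — R02 and R00 but not R20.
F3: fails — Rvw and Rvv but not Rwv.
F4: satisfies the condition.

F1, F4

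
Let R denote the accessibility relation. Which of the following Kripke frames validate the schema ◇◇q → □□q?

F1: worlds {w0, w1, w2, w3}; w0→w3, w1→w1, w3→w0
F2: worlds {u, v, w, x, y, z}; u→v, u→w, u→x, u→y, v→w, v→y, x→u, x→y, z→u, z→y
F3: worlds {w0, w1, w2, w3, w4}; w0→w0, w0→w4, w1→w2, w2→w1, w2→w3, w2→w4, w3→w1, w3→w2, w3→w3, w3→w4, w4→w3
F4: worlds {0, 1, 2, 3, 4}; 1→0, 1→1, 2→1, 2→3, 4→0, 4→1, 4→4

The schema corresponds to a generalized confluence (Geach) condition: ∀x ∀y ∀z ((xR²y ∧ xR²z) → ∃w (y = w ∧ z = w)).
F1: satisfies the condition.
F2: fails — uR²u, uR²w but u ≠ w.
F3: fails — w0R²w0, w0R²w3 but w0 ≠ w3.
F4: fails — 1R²0, 1R²1 but 0 ≠ 1.
Valid on: F1.

F1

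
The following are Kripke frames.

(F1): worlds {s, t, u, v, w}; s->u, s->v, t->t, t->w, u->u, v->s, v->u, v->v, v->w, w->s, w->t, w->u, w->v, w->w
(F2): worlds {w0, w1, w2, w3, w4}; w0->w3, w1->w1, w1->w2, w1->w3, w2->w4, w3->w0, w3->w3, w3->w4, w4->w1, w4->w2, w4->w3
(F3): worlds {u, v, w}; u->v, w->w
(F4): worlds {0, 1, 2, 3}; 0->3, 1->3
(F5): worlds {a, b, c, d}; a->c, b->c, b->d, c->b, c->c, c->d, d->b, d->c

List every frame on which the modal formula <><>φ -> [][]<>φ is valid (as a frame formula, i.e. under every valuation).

(F3), (F4)

The schema corresponds to a generalized confluence (Geach) condition: forall x forall y forall z ((x R^2 y & x R^2 z) -> exists w (y = w & zRw)).
(F1): fails — sR²s, sR²s but no w* with s=w* and sRw*.
(F2): fails — w0R²w0, w0R²w0 but no w with w0=w and w0Rw.
(F3): condition met.
(F4): condition met.
(F5): fails — aR²b, aR²b but no w with b=w and bRw.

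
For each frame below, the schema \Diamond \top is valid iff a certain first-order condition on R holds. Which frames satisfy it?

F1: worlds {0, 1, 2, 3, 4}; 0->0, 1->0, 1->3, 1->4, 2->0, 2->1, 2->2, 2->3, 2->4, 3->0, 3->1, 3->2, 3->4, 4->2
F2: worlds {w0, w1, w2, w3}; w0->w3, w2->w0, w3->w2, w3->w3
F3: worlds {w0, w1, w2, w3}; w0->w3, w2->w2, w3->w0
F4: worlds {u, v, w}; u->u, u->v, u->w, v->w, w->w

F1, F4

Frame correspondent (Sahlqvist): \forall x \exists y Rxy — i.e. seriality.
F1: ✓.
F2: fails — world w1 has no successor.
F3: fails — world w1 has no successor.
F4: ✓.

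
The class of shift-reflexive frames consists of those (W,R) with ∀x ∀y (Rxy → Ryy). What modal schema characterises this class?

□(□q → q)

This is shift-reflexivity; the standard corresponding axiom is T□: □(□q → q).
Suppose □(□q→q) is valid. Take Rxy and set V(q)={w : Ryw}. Then at y, □q holds; since □(□q→q) at x, □q→q at y, so q at y, i.e. Ryy.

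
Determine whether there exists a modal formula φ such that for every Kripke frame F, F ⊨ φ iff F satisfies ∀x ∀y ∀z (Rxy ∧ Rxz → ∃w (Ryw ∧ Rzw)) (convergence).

Yes, by ◇□q → □◇q

The condition is convergence. A defining modal formula is ◇□q → □◇q.
Suppose ◇□q→□◇q is valid. Take Rxy, Rxz and set V(q)={w : Ryw}. Then □q at y so ◇□q at x, so □◇q at x, so ◇q at z, giving w with Rzw and Ryw.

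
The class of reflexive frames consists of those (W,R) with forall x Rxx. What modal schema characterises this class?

This is reflexivity; the standard corresponding axiom is T: □ψ → ψ.

□ψ → ψ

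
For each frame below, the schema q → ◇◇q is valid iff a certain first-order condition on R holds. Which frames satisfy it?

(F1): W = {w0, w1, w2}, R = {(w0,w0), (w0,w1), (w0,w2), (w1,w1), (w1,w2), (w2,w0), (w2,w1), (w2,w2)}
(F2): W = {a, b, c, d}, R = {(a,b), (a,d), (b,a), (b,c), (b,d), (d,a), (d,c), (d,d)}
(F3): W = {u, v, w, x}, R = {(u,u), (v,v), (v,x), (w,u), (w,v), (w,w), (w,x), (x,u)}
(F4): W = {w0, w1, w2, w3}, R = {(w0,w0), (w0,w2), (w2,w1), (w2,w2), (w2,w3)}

The schema corresponds to a generalized confluence (Geach) condition: ∀x ∃w (x = w ∧ xR²w).
(F1): condition met.
(F2): fails — at c but no w with c=w and cR²w.
(F3): fails — at x but no t with x=t and xR²t.
(F4): fails — at w1 but no w with w1=w and w1R²w.
Valid on: (F1).

(F1)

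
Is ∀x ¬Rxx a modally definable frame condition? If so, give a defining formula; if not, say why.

Not modally definable

Modal frame validity is preserved under surjective bounded morphisms.
The 3-cycle (worlds 0,1,2 with 0→1→2→0) is irreflexive, and the map sending every world to a single reflexive point • is a surjective bounded morphism (forth: every edge maps to (•,•); back: every world has a successor). So any modal formula valid on the 3-cycle is also valid on the reflexive point, which is not irreflexive.
Hence irreflexivity is not modally definable.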